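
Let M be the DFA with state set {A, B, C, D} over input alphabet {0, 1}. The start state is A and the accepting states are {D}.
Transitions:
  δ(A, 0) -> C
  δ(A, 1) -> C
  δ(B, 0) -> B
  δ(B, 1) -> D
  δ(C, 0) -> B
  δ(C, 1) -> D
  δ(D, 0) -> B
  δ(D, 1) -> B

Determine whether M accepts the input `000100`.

rejected

A --0--> C
C --0--> B
B --0--> B
B --1--> D
D --0--> B
B --0--> B
End in state B, which is not an accepting state.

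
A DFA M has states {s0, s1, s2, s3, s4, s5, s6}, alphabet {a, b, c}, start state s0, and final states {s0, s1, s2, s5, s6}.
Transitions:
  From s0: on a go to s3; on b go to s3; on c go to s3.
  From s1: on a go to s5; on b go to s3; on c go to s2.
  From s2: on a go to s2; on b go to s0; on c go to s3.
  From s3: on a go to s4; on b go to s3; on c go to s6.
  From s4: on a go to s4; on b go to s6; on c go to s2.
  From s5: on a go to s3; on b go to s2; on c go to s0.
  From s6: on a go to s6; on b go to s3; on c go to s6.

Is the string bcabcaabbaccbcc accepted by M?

s0 --b--> s3
s3 --c--> s6
s6 --a--> s6
s6 --b--> s3
s3 --c--> s6
s6 --a--> s6
s6 --a--> s6
s6 --b--> s3
s3 --b--> s3
s3 --a--> s4
s4 --c--> s2
s2 --c--> s3
s3 --b--> s3
s3 --c--> s6
s6 --c--> s6
End in state s6, which is an accepting state.

accepted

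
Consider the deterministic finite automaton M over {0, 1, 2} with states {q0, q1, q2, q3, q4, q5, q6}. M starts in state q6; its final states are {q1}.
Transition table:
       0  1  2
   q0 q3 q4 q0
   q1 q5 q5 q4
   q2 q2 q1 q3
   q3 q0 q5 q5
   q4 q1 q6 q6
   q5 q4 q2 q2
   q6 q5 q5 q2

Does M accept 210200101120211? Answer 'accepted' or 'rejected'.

rejected

q6 --2--> q2
q2 --1--> q1
q1 --0--> q5
q5 --2--> q2
q2 --0--> q2
q2 --0--> q2
q2 --1--> q1
q1 --0--> q5
q5 --1--> q2
q2 --1--> q1
q1 --2--> q4
q4 --0--> q1
q1 --2--> q4
q4 --1--> q6
q6 --1--> q5
End in state q5, which is not an accepting state.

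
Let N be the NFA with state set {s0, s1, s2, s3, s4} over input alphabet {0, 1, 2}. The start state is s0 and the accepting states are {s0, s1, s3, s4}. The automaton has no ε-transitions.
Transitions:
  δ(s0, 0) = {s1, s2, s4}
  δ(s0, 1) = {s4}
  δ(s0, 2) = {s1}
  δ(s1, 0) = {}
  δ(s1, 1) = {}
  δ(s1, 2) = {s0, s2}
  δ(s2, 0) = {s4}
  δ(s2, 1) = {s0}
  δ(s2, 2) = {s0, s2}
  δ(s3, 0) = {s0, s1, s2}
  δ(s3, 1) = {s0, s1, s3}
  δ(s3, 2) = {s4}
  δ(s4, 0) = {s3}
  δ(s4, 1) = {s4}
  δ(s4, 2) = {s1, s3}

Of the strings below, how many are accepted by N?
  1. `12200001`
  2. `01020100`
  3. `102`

`12200001`: accepted
`01020100`: accepted
`102`: accepted

3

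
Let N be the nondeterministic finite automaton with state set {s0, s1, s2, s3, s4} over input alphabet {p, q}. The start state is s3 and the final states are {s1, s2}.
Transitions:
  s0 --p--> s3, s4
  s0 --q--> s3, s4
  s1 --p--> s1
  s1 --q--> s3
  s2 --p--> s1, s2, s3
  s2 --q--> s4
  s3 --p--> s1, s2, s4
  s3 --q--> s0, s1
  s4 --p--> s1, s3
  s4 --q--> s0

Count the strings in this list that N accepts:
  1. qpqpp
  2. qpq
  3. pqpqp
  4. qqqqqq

3

qpqpp: accepted
qpq: accepted
pqpqp: accepted
qqqqqq: rejected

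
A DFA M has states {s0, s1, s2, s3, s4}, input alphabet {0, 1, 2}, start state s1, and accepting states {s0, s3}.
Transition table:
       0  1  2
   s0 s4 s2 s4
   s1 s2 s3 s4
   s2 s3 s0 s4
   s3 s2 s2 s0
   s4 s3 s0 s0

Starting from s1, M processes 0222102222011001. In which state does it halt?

s1 --0--> s2
s2 --2--> s4
s4 --2--> s0
s0 --2--> s4
s4 --1--> s0
s0 --0--> s4
s4 --2--> s0
s0 --2--> s4
s4 --2--> s0
s0 --2--> s4
s4 --0--> s3
s3 --1--> s2
s2 --1--> s0
s0 --0--> s4
s4 --0--> s3
s3 --1--> s2

s2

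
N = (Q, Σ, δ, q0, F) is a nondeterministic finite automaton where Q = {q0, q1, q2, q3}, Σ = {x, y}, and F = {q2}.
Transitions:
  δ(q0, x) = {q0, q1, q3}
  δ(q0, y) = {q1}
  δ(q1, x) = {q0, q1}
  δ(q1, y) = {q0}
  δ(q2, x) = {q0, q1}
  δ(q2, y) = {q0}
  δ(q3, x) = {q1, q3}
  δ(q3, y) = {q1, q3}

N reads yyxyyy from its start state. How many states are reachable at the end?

Start: {q0}
read y: {q1}
read y: {q0}
read x: {q0, q1, q3}
read y: {q0, q1, q3}
read y: {q0, q1, q3}
read y: {q0, q1, q3}
Final reachable set {q0, q1, q3} has 3 states.

3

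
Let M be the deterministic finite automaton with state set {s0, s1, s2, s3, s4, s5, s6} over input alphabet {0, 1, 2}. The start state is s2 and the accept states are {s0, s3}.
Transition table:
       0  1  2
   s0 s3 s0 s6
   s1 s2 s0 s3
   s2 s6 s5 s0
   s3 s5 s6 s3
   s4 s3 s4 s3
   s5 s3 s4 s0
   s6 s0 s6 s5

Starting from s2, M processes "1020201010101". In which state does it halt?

s0

s2 --1--> s5
s5 --0--> s3
s3 --2--> s3
s3 --0--> s5
s5 --2--> s0
s0 --0--> s3
s3 --1--> s6
s6 --0--> s0
s0 --1--> s0
s0 --0--> s3
s3 --1--> s6
s6 --0--> s0
s0 --1--> s0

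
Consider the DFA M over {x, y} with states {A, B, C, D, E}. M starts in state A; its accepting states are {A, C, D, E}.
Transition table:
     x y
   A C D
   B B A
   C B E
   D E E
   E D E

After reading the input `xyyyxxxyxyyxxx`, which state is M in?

D

A --x--> C
C --y--> E
E --y--> E
E --y--> E
E --x--> D
D --x--> E
E --x--> D
D --y--> E
E --x--> D
D --y--> E
E --y--> E
E --x--> D
D --x--> E
E --x--> D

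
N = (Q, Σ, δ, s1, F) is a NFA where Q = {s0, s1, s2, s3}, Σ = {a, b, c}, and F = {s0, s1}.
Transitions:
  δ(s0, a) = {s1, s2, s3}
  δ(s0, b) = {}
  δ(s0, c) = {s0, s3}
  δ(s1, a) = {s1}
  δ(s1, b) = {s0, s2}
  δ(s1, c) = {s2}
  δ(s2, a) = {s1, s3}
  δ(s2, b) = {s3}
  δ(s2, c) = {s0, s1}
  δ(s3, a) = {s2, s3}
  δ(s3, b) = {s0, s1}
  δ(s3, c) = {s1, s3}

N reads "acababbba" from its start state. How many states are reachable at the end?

Start: {s1}
read a: {s1}
read c: {s2}
read a: {s1, s3}
read b: {s0, s1, s2}
read a: {s1, s2, s3}
read b: {s0, s1, s2, s3}
read b: {s0, s1, s2, s3}
read b: {s0, s1, s2, s3}
read a: {s1, s2, s3}
Final reachable set {s1, s2, s3} has 3 states.

3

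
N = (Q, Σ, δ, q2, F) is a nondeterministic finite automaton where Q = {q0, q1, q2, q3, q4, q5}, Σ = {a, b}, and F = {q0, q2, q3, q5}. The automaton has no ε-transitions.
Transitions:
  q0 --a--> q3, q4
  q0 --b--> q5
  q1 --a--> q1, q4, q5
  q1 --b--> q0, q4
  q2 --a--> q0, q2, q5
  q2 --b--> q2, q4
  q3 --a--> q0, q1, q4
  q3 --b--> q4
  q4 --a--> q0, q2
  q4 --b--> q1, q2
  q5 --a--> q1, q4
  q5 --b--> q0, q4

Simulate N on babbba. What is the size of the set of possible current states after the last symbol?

6

Start: {q2}
read b: {q2, q4}
read a: {q0, q2, q5}
read b: {q0, q2, q4, q5}
read b: {q0, q1, q2, q4, q5}
read b: {q0, q1, q2, q4, q5}
read a: {q0, q1, q2, q3, q4, q5}
Final reachable set {q0, q1, q2, q3, q4, q5} has 6 states.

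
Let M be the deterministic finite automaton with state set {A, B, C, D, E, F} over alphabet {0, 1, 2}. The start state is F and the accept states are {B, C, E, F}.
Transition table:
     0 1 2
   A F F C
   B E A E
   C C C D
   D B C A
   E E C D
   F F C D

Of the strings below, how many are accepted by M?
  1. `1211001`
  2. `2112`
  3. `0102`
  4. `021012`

`1211001`: accepted
`2112`: rejected
`0102`: rejected
`021012`: rejected

1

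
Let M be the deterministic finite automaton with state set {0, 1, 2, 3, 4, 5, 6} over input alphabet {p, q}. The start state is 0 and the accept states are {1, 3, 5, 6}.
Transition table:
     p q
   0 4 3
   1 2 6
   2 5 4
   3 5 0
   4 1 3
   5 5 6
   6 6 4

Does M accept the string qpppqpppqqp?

accepted

0 --q--> 3
3 --p--> 5
5 --p--> 5
5 --p--> 5
5 --q--> 6
6 --p--> 6
6 --p--> 6
6 --p--> 6
6 --q--> 4
4 --q--> 3
3 --p--> 5
End in state 5, which is an accepting state.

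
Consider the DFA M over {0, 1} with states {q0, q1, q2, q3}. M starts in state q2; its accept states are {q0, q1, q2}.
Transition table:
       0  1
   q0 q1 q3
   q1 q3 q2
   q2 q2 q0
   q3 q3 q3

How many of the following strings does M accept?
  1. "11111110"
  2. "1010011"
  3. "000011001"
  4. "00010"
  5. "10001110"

1

"11111110": rejected
"1010011": rejected
"000011001": rejected
"00010": accepted
"10001110": rejected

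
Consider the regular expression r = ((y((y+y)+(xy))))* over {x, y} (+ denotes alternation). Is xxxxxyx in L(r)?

no

xxxxxyx cannot be split into zero or more pieces each matching (y((y+y)+(xy))).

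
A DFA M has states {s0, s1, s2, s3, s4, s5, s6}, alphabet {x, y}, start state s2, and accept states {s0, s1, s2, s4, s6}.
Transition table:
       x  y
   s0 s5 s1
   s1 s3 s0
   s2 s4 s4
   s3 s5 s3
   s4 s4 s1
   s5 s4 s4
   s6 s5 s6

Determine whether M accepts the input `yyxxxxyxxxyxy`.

s2 --y--> s4
s4 --y--> s1
s1 --x--> s3
s3 --x--> s5
s5 --x--> s4
s4 --x--> s4
s4 --y--> s1
s1 --x--> s3
s3 --x--> s5
s5 --x--> s4
s4 --y--> s1
s1 --x--> s3
s3 --y--> s3
End in state s3, which is not an accepting state.

rejected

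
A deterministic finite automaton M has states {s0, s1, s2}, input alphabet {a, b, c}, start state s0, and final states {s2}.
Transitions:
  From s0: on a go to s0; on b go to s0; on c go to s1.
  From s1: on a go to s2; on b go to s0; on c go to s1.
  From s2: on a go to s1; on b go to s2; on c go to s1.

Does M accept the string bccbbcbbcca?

accepted

s0 --b--> s0
s0 --c--> s1
s1 --c--> s1
s1 --b--> s0
s0 --b--> s0
s0 --c--> s1
s1 --b--> s0
s0 --b--> s0
s0 --c--> s1
s1 --c--> s1
s1 --a--> s2
End in state s2, which is an accepting state.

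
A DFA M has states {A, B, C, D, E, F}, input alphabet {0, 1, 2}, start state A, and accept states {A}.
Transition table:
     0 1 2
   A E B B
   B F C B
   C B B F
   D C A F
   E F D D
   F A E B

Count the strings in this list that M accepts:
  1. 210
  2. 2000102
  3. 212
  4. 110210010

0

210: rejected
2000102: rejected
212: rejected
110210010: rejected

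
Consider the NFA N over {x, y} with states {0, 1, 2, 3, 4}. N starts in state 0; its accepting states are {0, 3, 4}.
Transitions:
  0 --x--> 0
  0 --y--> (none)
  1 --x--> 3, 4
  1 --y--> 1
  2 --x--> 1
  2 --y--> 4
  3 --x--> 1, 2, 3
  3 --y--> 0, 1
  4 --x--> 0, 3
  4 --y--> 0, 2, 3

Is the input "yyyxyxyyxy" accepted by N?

Start: {0}
read y: {}
The reachable set is empty and stays empty for the remaining 9 symbols.
Reachable ∩ accepting = {} — empty.

rejected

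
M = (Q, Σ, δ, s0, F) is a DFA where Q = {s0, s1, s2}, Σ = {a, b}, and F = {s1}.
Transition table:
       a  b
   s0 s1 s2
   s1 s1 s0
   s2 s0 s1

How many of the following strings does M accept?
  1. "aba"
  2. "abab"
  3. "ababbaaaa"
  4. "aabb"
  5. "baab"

"aba": accepted
"abab": rejected
"ababbaaaa": accepted
"aabb": rejected
"baab": rejected

2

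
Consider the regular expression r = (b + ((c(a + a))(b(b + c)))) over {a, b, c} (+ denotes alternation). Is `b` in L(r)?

The left alternative b matches b.

yes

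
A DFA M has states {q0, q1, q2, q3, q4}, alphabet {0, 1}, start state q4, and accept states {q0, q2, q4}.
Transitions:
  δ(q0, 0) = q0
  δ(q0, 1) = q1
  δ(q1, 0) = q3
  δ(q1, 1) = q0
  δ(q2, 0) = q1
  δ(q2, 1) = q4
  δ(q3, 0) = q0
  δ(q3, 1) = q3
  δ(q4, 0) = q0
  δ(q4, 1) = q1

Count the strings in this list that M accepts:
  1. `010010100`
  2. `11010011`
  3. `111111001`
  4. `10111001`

`010010100`: accepted
`11010011`: accepted
`111111001`: rejected
`10111001`: rejected

2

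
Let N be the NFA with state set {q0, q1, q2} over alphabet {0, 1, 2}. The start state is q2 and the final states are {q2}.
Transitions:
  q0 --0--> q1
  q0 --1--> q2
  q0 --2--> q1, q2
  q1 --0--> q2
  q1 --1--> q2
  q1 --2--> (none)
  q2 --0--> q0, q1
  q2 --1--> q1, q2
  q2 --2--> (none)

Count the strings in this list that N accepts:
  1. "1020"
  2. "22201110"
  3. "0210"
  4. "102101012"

"1020": accepted
"22201110": rejected
"0210": accepted
"102101012": rejected

2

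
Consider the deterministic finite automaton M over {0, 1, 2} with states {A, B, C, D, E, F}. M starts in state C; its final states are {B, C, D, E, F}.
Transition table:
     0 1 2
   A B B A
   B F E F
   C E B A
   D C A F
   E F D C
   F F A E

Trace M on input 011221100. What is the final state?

C --0--> E
E --1--> D
D --1--> A
A --2--> A
A --2--> A
A --1--> B
B --1--> E
E --0--> F
F --0--> F

F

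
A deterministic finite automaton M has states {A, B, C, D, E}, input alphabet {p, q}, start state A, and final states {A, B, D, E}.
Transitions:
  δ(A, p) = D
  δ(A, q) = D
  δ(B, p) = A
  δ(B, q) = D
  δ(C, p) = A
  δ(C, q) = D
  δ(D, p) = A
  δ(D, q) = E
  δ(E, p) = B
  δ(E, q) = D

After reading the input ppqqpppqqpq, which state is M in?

A --p--> D
D --p--> A
A --q--> D
D --q--> E
E --p--> B
B --p--> A
A --p--> D
D --q--> E
E --q--> D
D --p--> A
A --q--> D

D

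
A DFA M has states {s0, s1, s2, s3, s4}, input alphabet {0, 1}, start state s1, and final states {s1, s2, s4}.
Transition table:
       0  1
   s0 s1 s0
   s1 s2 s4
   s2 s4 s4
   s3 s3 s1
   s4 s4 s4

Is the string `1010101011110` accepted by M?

s1 --1--> s4
s4 --0--> s4
s4 --1--> s4
s4 --0--> s4
s4 --1--> s4
s4 --0--> s4
s4 --1--> s4
s4 --0--> s4
s4 --1--> s4
s4 --1--> s4
s4 --1--> s4
s4 --1--> s4
s4 --0--> s4
End in state s4, which is an accepting state.

accepted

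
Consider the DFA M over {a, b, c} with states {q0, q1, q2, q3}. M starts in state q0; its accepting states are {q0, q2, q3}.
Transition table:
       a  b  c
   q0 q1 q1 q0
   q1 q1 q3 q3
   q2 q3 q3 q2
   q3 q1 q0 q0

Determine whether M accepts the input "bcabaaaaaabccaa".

rejected

q0 --b--> q1
q1 --c--> q3
q3 --a--> q1
q1 --b--> q3
q3 --a--> q1
q1 --a--> q1
q1 --a--> q1
q1 --a--> q1
q1 --a--> q1
q1 --a--> q1
q1 --b--> q3
q3 --c--> q0
q0 --c--> q0
q0 --a--> q1
q1 --a--> q1
End in state q1, which is not an accepting state.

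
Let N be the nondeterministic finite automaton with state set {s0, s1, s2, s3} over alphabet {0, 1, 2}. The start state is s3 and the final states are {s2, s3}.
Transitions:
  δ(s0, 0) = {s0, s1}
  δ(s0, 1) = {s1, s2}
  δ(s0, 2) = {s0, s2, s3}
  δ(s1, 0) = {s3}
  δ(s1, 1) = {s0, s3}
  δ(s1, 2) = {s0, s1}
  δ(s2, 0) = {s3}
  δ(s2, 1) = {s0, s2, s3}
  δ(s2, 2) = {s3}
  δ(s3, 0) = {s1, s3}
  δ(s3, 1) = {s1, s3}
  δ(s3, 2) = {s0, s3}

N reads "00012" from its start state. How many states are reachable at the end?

4

Start: {s3}
read 0: {s1, s3}
read 0: {s1, s3}
read 0: {s1, s3}
read 1: {s0, s1, s3}
read 2: {s0, s1, s2, s3}
Final reachable set {s0, s1, s2, s3} has 4 states.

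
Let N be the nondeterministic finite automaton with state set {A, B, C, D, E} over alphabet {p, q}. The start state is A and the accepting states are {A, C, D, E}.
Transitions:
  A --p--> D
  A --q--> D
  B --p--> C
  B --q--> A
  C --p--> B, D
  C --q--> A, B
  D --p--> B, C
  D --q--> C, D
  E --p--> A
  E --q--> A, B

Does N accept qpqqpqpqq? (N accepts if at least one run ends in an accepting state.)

accepted

Start: {A}
read q: {D}
read p: {B, C}
read q: {A, B}
read q: {A, D}
read p: {B, C, D}
read q: {A, B, C, D}
read p: {B, C, D}
read q: {A, B, C, D}
read q: {A, B, C, D}
Reachable ∩ accepting = {A, C, D} — nonempty.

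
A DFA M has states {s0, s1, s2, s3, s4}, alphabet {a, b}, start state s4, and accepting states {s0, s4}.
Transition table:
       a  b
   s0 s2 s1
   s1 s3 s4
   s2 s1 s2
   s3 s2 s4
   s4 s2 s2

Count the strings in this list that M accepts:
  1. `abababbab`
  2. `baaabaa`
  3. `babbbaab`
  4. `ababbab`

3

`abababbab`: accepted
`baaabaa`: rejected
`babbbaab`: accepted
`ababbab`: accepted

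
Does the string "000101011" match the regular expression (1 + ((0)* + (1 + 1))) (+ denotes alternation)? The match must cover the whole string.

no

Neither 1 nor ((0)*+(1+1)) matches 000101011.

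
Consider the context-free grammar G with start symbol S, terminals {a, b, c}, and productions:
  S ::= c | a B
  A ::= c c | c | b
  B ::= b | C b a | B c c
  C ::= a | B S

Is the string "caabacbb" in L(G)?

no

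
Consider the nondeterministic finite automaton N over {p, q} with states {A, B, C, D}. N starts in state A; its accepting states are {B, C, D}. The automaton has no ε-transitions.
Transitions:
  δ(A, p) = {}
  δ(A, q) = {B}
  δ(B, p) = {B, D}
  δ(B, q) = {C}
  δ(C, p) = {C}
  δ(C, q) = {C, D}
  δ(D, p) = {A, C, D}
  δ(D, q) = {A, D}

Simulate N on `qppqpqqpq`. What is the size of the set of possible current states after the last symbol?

Start: {A}
read q: {B}
read p: {B, D}
read p: {A, B, C, D}
read q: {A, B, C, D}
read p: {A, B, C, D}
read q: {A, B, C, D}
read q: {A, B, C, D}
read p: {A, B, C, D}
read q: {A, B, C, D}
Final reachable set {A, B, C, D} has 4 states.

4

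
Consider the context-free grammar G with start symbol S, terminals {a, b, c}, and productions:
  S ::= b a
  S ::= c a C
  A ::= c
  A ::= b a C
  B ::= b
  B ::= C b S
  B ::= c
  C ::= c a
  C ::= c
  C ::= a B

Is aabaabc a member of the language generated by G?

no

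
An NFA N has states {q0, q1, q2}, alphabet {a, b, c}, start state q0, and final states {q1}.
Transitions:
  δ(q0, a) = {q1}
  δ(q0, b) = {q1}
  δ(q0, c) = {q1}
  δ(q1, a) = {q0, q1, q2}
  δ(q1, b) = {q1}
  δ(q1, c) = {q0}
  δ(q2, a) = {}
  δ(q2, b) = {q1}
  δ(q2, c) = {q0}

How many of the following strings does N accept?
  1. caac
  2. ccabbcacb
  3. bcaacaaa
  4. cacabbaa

4

caac: accepted
ccabbcacb: accepted
bcaacaaa: accepted
cacabbaa: accepted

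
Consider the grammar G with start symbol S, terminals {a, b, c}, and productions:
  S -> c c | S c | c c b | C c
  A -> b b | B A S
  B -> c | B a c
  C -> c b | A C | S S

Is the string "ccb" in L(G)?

S ⇒ ccb

yes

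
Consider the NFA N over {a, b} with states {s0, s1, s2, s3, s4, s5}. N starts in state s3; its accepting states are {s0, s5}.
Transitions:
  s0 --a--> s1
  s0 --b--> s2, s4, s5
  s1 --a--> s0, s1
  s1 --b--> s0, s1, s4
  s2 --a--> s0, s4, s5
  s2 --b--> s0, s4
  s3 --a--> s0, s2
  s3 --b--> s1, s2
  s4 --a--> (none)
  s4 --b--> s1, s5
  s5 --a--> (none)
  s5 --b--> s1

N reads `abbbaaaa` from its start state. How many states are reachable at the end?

Start: {s3}
read a: {s0, s2}
read b: {s0, s2, s4, s5}
read b: {s0, s1, s2, s4, s5}
read b: {s0, s1, s2, s4, s5}
read a: {s0, s1, s4, s5}
read a: {s0, s1}
read a: {s0, s1}
read a: {s0, s1}
Final reachable set {s0, s1} has 2 states.

2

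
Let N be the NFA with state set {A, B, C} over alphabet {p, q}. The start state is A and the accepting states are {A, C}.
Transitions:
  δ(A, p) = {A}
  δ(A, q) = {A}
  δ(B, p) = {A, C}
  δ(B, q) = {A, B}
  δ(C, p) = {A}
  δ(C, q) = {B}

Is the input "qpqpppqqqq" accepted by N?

Start: {A}
read q: {A}
read p: {A}
read q: {A}
read p: {A}
read p: {A}
read p: {A}
read q: {A}
read q: {A}
read q: {A}
read q: {A}
Reachable ∩ accepting = {A} — nonempty.

accepted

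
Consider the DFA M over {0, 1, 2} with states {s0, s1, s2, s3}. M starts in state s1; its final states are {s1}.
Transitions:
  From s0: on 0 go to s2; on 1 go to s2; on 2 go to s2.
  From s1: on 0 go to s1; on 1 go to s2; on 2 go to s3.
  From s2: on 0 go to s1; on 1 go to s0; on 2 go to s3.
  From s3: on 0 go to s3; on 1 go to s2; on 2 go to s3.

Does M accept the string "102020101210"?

s1 --1--> s2
s2 --0--> s1
s1 --2--> s3
s3 --0--> s3
s3 --2--> s3
s3 --0--> s3
s3 --1--> s2
s2 --0--> s1
s1 --1--> s2
s2 --2--> s3
s3 --1--> s2
s2 --0--> s1
End in state s1, which is an accepting state.

accepted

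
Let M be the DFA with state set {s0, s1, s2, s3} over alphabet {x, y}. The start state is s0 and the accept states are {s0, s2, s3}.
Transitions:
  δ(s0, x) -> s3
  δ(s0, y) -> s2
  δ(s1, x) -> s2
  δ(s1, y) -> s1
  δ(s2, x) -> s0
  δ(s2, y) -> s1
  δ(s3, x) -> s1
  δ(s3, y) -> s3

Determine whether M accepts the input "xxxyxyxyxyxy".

s0 --x--> s3
s3 --x--> s1
s1 --x--> s2
s2 --y--> s1
s1 --x--> s2
s2 --y--> s1
s1 --x--> s2
s2 --y--> s1
s1 --x--> s2
s2 --y--> s1
s1 --x--> s2
s2 --y--> s1
End in state s1, which is not an accepting state.

rejected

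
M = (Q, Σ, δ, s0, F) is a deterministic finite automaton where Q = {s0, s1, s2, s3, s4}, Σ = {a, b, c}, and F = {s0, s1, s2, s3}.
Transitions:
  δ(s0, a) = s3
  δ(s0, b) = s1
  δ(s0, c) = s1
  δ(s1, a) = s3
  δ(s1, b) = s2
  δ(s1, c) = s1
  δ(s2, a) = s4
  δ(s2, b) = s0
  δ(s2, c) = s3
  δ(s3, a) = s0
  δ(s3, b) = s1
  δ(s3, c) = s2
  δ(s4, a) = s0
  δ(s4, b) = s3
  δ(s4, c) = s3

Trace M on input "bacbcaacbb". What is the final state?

s0 --b--> s1
s1 --a--> s3
s3 --c--> s2
s2 --b--> s0
s0 --c--> s1
s1 --a--> s3
s3 --a--> s0
s0 --c--> s1
s1 --b--> s2
s2 --b--> s0

s0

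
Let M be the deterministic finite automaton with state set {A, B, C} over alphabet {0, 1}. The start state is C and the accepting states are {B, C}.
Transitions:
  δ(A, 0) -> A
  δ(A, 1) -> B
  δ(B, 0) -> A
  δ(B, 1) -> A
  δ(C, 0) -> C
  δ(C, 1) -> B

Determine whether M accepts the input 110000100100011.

rejected

C --1--> B
B --1--> A
A --0--> A
A --0--> A
A --0--> A
A --0--> A
A --1--> B
B --0--> A
A --0--> A
A --1--> B
B --0--> A
A --0--> A
A --0--> A
A --1--> B
B --1--> A
End in state A, which is not an accepting state.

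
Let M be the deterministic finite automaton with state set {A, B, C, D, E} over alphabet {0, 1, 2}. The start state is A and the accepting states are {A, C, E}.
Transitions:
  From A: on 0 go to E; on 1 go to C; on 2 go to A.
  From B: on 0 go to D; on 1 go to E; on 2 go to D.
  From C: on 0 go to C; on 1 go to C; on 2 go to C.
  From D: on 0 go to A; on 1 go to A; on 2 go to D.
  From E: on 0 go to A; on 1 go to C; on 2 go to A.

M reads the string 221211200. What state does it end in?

A --2--> A
A --2--> A
A --1--> C
C --2--> C
C --1--> C
C --1--> C
C --2--> C
C --0--> C
C --0--> C

C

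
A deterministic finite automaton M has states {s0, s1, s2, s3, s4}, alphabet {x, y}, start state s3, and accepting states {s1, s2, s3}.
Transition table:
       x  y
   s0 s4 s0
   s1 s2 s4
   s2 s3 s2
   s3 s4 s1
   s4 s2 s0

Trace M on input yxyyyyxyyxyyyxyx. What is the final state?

s3 --y--> s1
s1 --x--> s2
s2 --y--> s2
s2 --y--> s2
s2 --y--> s2
s2 --y--> s2
s2 --x--> s3
s3 --y--> s1
s1 --y--> s4
s4 --x--> s2
s2 --y--> s2
s2 --y--> s2
s2 --y--> s2
s2 --x--> s3
s3 --y--> s1
s1 --x--> s2

s2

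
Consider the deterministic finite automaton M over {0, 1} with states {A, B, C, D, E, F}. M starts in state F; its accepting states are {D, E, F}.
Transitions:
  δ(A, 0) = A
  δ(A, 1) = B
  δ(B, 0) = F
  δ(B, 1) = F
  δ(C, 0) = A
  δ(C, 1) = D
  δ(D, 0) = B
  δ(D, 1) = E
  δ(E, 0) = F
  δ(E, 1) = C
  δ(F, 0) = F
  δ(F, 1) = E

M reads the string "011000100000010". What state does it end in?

F --0--> F
F --1--> E
E --1--> C
C --0--> A
A --0--> A
A --0--> A
A --1--> B
B --0--> F
F --0--> F
F --0--> F
F --0--> F
F --0--> F
F --0--> F
F --1--> E
E --0--> F

F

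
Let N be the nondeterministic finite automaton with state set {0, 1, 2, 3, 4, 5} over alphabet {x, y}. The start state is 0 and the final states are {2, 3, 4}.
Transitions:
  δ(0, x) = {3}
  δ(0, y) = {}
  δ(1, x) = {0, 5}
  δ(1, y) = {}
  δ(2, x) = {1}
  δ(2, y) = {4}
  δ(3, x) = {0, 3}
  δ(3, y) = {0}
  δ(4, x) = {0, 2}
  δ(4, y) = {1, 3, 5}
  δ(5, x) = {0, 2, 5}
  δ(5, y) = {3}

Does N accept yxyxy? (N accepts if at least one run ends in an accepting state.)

rejected

Start: {0}
read y: {}
The reachable set is empty and stays empty for the remaining 4 symbols.
Reachable ∩ accepting = {} — empty.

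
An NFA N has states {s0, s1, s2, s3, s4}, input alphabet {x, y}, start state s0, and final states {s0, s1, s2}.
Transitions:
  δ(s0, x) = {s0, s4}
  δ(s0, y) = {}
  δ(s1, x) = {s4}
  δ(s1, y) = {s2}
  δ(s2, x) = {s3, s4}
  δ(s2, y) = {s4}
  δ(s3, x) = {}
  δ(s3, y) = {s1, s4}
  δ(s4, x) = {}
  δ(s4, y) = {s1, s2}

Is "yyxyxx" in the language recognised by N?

rejected

Start: {s0}
read y: {}
The reachable set is empty and stays empty for the remaining 5 symbols.
Reachable ∩ accepting = {} — empty.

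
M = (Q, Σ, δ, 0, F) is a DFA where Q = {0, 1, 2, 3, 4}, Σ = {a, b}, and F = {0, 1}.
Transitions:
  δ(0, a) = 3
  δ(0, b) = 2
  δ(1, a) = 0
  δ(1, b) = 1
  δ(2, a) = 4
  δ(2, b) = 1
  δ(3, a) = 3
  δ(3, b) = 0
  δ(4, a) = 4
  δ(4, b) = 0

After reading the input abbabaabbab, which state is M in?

0 --a--> 3
3 --b--> 0
0 --b--> 2
2 --a--> 4
4 --b--> 0
0 --a--> 3
3 --a--> 3
3 --b--> 0
0 --b--> 2
2 --a--> 4
4 --b--> 0

0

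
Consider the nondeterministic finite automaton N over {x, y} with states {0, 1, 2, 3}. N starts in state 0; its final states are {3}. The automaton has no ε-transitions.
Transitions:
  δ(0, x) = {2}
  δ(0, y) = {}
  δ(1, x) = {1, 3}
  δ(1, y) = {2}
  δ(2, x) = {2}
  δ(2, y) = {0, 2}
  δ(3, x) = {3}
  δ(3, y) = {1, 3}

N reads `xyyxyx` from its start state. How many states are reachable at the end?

1

Start: {0}
read x: {2}
read y: {0, 2}
read y: {0, 2}
read x: {2}
read y: {0, 2}
read x: {2}
Final reachable set {2} has 1 state.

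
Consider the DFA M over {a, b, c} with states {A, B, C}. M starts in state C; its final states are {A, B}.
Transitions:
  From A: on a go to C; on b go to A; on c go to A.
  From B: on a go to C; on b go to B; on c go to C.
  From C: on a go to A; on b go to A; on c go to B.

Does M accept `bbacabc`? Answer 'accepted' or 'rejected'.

accepted

C --b--> A
A --b--> A
A --a--> C
C --c--> B
B --a--> C
C --b--> A
A --c--> A
End in state A, which is an accepting state.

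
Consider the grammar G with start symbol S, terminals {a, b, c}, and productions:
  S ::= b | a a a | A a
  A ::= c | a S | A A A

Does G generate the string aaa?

S ⇒ aaa

yes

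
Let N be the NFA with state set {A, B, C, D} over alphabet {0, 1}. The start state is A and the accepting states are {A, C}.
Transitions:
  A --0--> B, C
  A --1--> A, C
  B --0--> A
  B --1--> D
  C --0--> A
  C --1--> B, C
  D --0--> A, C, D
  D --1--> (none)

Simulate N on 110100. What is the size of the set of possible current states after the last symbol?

4

Start: {A}
read 1: {A, C}
read 1: {A, B, C}
read 0: {A, B, C}
read 1: {A, B, C, D}
read 0: {A, B, C, D}
read 0: {A, B, C, D}
Final reachable set {A, B, C, D} has 4 states.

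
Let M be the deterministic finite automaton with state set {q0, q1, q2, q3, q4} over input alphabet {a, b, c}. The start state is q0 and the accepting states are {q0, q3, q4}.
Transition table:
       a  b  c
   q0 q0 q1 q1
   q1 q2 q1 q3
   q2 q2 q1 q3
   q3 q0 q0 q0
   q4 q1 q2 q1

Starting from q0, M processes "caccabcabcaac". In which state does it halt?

q0 --c--> q1
q1 --a--> q2
q2 --c--> q3
q3 --c--> q0
q0 --a--> q0
q0 --b--> q1
q1 --c--> q3
q3 --a--> q0
q0 --b--> q1
q1 --c--> q3
q3 --a--> q0
q0 --a--> q0
q0 --c--> q1

q1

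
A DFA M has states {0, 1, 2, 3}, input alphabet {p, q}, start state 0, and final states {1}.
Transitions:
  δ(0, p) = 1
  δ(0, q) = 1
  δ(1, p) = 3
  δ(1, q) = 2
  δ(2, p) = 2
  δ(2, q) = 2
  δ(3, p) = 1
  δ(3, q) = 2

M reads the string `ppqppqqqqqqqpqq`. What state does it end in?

0 --p--> 1
1 --p--> 3
3 --q--> 2
2 --p--> 2
2 --p--> 2
2 --q--> 2
2 --q--> 2
2 --q--> 2
2 --q--> 2
2 --q--> 2
2 --q--> 2
2 --q--> 2
2 --p--> 2
2 --q--> 2
2 --q--> 2

2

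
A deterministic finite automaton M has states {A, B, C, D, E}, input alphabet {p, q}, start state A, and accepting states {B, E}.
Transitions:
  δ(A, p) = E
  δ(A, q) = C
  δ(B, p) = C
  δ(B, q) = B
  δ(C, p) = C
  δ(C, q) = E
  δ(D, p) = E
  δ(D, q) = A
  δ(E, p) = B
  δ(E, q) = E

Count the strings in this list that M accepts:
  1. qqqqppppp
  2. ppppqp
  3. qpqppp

qqqqppppp: rejected
ppppqp: accepted
qpqppp: rejected

1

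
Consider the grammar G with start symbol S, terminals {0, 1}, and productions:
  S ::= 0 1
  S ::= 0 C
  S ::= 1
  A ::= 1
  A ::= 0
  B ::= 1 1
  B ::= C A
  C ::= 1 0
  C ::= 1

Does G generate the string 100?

no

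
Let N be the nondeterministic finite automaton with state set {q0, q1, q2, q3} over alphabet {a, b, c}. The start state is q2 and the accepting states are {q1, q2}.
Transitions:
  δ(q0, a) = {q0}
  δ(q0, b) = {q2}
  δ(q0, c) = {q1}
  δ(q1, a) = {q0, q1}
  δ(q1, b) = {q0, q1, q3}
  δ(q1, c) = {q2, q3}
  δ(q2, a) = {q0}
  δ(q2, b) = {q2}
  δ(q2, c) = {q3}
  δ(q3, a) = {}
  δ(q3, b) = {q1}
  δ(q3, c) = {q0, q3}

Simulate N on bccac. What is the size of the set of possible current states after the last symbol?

Start: {q2}
read b: {q2}
read c: {q3}
read c: {q0, q3}
read a: {q0}
read c: {q1}
Final reachable set {q1} has 1 state.

1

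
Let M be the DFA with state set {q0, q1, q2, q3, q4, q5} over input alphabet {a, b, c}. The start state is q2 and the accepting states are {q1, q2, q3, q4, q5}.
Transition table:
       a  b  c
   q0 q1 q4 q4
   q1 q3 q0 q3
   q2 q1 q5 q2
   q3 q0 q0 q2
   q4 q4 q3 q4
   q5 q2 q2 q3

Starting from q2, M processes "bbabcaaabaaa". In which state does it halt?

q2 --b--> q5
q5 --b--> q2
q2 --a--> q1
q1 --b--> q0
q0 --c--> q4
q4 --a--> q4
q4 --a--> q4
q4 --a--> q4
q4 --b--> q3
q3 --a--> q0
q0 --a--> q1
q1 --a--> q3

q3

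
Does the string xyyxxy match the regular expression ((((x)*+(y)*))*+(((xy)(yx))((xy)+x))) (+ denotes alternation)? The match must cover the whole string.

The left alternative (((x)*+(y)*))* matches xyyxxy.

yes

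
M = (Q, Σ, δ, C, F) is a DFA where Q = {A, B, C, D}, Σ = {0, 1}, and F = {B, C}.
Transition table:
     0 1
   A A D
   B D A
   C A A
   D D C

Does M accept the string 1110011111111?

accepted

C --1--> A
A --1--> D
D --1--> C
C --0--> A
A --0--> A
A --1--> D
D --1--> C
C --1--> A
A --1--> D
D --1--> C
C --1--> A
A --1--> D
D --1--> C
End in state C, which is an accepting state.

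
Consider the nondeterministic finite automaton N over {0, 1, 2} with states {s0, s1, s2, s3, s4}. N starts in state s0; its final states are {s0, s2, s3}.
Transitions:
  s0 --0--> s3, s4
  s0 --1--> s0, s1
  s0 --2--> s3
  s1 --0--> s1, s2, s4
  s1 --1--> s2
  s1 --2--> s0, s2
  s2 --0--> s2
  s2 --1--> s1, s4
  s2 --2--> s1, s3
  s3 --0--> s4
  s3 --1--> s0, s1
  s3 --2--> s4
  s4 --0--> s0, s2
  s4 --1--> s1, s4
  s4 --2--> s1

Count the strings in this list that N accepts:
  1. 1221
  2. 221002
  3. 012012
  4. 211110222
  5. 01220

1221: accepted
221002: accepted
012012: accepted
211110222: accepted
01220: accepted

5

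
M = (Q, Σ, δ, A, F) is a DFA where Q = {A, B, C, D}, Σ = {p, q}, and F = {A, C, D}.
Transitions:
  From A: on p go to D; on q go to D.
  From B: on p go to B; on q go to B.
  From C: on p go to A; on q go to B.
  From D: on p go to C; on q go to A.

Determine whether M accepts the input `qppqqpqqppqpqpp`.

A --q--> D
D --p--> C
C --p--> A
A --q--> D
D --q--> A
A --p--> D
D --q--> A
A --q--> D
D --p--> C
C --p--> A
A --q--> D
D --p--> C
C --q--> B
B --p--> B
B --p--> B
End in state B, which is not an accepting state.

rejected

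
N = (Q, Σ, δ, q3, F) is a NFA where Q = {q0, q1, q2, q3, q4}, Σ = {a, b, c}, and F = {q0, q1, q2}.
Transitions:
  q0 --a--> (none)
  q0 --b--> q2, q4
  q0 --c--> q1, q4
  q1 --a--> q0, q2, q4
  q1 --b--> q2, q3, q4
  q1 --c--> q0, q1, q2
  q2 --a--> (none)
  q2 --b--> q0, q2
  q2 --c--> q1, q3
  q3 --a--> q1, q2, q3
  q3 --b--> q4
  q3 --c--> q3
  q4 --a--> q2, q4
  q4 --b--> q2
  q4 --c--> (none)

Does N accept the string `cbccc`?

rejected

Start: {q3}
read c: {q3}
read b: {q4}
read c: {}
The reachable set is empty and stays empty for the remaining 2 symbols.
Reachable ∩ accepting = {} — empty.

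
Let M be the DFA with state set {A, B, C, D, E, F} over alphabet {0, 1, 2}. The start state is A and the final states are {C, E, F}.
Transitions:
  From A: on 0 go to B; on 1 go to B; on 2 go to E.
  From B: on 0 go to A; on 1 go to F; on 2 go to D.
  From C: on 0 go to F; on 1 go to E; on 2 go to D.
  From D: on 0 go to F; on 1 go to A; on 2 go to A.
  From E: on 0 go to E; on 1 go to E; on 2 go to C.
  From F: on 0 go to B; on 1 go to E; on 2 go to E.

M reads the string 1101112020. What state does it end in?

E

A --1--> B
B --1--> F
F --0--> B
B --1--> F
F --1--> E
E --1--> E
E --2--> C
C --0--> F
F --2--> E
E --0--> E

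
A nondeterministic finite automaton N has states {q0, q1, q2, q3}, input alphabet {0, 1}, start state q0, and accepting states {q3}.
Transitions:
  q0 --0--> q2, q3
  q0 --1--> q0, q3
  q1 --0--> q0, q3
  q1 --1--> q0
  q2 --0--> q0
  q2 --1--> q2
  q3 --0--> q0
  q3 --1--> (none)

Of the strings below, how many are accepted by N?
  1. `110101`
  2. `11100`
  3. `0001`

2

`110101`: accepted
`11100`: accepted
`0001`: rejected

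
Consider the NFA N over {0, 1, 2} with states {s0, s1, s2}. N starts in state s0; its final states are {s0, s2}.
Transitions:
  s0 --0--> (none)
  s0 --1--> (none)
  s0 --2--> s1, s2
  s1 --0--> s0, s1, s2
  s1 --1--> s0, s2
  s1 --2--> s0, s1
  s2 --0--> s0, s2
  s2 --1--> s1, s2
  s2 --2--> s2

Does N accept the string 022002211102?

Start: {s0}
read 0: {}
The reachable set is empty and stays empty for the remaining 11 symbols.
Reachable ∩ accepting = {} — empty.

rejected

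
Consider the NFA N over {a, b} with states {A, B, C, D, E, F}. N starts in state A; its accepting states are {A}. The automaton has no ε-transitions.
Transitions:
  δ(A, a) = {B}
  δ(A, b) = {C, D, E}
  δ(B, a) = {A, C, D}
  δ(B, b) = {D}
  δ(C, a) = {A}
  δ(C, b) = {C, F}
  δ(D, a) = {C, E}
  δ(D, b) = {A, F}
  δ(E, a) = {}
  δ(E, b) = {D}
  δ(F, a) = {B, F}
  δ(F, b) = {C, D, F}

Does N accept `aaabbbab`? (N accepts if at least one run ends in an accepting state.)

rejected

Start: {A}
read a: {B}
read a: {A, C, D}
read a: {A, B, C, E}
read b: {C, D, E, F}
read b: {A, C, D, F}
read b: {A, C, D, E, F}
read a: {A, B, C, E, F}
read b: {C, D, E, F}
Reachable ∩ accepting = {} — empty.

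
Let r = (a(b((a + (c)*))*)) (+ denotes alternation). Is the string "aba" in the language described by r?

yes

Split as a·ba: a matches a and (b((a+(c)*))*) matches ba.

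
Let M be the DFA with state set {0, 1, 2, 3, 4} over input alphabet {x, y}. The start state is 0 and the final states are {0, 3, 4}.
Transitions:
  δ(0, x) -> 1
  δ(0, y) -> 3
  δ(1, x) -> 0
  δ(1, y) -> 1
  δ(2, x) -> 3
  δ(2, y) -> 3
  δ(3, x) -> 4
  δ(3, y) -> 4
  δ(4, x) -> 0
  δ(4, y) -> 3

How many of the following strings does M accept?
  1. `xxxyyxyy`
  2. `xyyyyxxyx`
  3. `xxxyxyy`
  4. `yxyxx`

4

`xxxyyxyy`: accepted
`xyyyyxxyx`: accepted
`xxxyxyy`: accepted
`yxyxx`: accepted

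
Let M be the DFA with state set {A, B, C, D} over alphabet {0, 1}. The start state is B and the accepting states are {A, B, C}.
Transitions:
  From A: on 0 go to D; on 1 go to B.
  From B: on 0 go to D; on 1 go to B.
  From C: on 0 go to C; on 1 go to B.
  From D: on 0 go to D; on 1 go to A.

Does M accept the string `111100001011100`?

B --1--> B
B --1--> B
B --1--> B
B --1--> B
B --0--> D
D --0--> D
D --0--> D
D --0--> D
D --1--> A
A --0--> D
D --1--> A
A --1--> B
B --1--> B
B --0--> D
D --0--> D
End in state D, which is not an accepting state.

rejected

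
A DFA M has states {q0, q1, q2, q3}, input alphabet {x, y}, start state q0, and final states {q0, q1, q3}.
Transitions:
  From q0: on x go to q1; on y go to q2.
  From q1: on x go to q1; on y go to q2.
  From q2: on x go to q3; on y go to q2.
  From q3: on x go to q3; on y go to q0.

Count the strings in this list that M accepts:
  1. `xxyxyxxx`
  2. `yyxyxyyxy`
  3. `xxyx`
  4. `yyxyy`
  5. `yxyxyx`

4

`xxyxyxxx`: accepted
`yyxyxyyxy`: accepted
`xxyx`: accepted
`yyxyy`: rejected
`yxyxyx`: accepted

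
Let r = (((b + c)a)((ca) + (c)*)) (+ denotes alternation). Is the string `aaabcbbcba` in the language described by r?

No split of aaabcbbcba into u·v has ((b+c)a) matching u and ((ca)+(c)*) matching v.

no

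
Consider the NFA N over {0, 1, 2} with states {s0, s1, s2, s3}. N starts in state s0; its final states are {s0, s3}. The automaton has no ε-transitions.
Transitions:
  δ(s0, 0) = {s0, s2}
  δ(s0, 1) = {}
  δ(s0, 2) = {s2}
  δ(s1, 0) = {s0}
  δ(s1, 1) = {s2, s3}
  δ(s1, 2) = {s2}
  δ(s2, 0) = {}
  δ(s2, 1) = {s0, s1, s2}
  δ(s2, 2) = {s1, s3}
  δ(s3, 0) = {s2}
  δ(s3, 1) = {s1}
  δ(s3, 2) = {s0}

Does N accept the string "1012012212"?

rejected

Start: {s0}
read 1: {}
The reachable set is empty and stays empty for the remaining 9 symbols.
Reachable ∩ accepting = {} — empty.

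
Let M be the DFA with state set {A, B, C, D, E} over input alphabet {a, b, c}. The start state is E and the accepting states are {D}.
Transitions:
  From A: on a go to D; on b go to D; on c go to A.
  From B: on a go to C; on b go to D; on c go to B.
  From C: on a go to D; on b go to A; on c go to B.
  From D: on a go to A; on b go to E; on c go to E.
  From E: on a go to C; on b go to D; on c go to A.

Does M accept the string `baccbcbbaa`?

accepted

E --b--> D
D --a--> A
A --c--> A
A --c--> A
A --b--> D
D --c--> E
E --b--> D
D --b--> E
E --a--> C
C --a--> D
End in state D, which is an accepting state.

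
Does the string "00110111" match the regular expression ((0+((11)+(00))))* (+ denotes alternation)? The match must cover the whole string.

no

00110111 cannot be split into zero or more pieces each matching (0+((11)+(00))).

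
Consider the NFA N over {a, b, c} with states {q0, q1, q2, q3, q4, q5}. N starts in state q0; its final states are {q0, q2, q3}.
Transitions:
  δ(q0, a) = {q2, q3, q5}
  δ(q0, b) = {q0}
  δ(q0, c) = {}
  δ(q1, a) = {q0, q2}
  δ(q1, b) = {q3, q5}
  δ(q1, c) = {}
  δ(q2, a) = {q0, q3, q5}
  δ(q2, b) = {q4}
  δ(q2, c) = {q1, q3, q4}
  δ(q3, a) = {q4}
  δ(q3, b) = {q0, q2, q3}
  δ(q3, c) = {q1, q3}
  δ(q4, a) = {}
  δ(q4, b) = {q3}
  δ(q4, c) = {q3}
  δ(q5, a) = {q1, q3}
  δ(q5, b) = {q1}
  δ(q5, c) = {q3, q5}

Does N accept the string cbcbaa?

rejected

Start: {q0}
read c: {}
The reachable set is empty and stays empty for the remaining 5 symbols.
Reachable ∩ accepting = {} — empty.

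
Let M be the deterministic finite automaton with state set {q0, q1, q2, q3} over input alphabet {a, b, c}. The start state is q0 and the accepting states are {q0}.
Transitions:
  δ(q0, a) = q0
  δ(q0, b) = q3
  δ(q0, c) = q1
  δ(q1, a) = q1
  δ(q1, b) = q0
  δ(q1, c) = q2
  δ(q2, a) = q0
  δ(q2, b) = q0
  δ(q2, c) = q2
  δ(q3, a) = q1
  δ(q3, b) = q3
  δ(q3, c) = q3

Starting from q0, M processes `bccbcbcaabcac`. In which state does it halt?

q2

q0 --b--> q3
q3 --c--> q3
q3 --c--> q3
q3 --b--> q3
q3 --c--> q3
q3 --b--> q3
q3 --c--> q3
q3 --a--> q1
q1 --a--> q1
q1 --b--> q0
q0 --c--> q1
q1 --a--> q1
q1 --c--> q2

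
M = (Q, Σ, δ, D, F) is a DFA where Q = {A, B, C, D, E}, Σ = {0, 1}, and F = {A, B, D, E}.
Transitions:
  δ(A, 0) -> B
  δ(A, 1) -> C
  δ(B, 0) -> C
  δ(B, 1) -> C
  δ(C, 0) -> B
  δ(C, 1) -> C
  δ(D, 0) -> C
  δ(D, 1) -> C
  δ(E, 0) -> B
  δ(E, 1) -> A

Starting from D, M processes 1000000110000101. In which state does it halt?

C

D --1--> C
C --0--> B
B --0--> C
C --0--> B
B --0--> C
C --0--> B
B --0--> C
C --1--> C
C --1--> C
C --0--> B
B --0--> C
C --0--> B
B --0--> C
C --1--> C
C --0--> B
B --1--> C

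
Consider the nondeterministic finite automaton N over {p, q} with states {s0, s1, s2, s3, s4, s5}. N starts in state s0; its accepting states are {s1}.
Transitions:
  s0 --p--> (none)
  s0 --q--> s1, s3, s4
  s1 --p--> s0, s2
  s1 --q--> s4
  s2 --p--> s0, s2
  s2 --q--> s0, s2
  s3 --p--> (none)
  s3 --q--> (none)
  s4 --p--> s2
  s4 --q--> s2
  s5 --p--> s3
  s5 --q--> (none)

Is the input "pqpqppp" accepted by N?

Start: {s0}
read p: {}
The reachable set is empty and stays empty for the remaining 6 symbols.
Reachable ∩ accepting = {} — empty.

rejected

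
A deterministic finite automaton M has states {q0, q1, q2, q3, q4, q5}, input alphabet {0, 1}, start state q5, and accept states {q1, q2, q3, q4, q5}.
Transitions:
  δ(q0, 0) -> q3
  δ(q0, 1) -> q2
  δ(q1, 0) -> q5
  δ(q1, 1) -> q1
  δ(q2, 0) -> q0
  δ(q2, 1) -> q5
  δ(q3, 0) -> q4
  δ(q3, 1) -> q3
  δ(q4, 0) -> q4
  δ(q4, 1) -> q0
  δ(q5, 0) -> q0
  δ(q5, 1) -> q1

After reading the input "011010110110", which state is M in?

q0

q5 --0--> q0
q0 --1--> q2
q2 --1--> q5
q5 --0--> q0
q0 --1--> q2
q2 --0--> q0
q0 --1--> q2
q2 --1--> q5
q5 --0--> q0
q0 --1--> q2
q2 --1--> q5
q5 --0--> q0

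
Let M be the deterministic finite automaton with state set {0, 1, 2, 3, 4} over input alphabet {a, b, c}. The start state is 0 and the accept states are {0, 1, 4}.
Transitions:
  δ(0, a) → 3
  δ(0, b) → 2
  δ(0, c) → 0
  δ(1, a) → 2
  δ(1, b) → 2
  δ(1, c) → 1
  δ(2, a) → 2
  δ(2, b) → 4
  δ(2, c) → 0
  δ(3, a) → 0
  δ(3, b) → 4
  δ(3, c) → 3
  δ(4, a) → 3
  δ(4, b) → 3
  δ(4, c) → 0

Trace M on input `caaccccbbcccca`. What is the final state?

3

0 --c--> 0
0 --a--> 3
3 --a--> 0
0 --c--> 0
0 --c--> 0
0 --c--> 0
0 --c--> 0
0 --b--> 2
2 --b--> 4
4 --c--> 0
0 --c--> 0
0 --c--> 0
0 --c--> 0
0 --a--> 3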